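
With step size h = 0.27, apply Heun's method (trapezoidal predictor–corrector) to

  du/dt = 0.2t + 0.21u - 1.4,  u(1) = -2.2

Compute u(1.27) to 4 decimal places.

Heun: k1 = f(t_n, u_n); k2 = f(t_n + h, u_n + h·k1); u_{n+1} = u_n + (h/2)·(k1 + k2).
t=1.000000, u=-2.200000:
  k1 = f(1.000000, -2.200000) = -1.662000
  k2 = f(1.270000, -2.648740) = -1.702235
  u ← -2.200000 + (0.27/2)·(-1.662000 + (-1.702235)) = -2.654172
u(1.27) ≈ -2.6542

-2.6542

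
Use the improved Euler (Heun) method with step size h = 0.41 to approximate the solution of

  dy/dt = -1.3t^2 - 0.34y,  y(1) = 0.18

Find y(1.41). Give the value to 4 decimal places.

-0.6025

Heun: k1 = f(t_n, y_n); k2 = f(t_n + h, y_n + h·k1); y_{n+1} = y_n + (h/2)·(k1 + k2).
t=1.000000, y=0.180000:
  k1 = f(1.000000, 0.180000) = -1.361200
  k2 = f(1.410000, -0.378092) = -2.455979
  y ← 0.180000 + (0.41/2)·(-1.361200 + (-2.455979)) = -0.602522
y(1.41) ≈ -0.6025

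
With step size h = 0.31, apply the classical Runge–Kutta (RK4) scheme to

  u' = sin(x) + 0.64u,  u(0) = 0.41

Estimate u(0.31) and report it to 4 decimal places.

0.5510

RK4: k1 = f(x_n, u_n); k2 = f(x_n + h/2, u_n + (h/2)·k1); k3 = f(x_n + h/2, u_n + (h/2)·k2); k4 = f(x_n + h, u_n + h·k3); u_{n+1} = u_n + (h/6)·(k1 + 2k2 + 2k3 + k4).
x=0.000000, u=0.410000:
  k1 = f(0.000000, 0.410000) = 0.262400
  k2 = f(0.155000, 0.450672) = 0.442810
  k3 = f(0.155000, 0.478636) = 0.460707
  k4 = f(0.310000, 0.552819) = 0.658863
  u ← 0.410000 + (0.31/6)·(k1 + 2k2 + 2k3 + k4) = 0.550962
u(0.31) ≈ 0.5510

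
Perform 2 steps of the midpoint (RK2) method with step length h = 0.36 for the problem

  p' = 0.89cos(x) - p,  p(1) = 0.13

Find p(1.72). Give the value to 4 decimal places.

Midpoint: k1 = f(x_n, p_n); k2 = f(x_n + h/2, p_n + (h/2)·k1); p_{n+1} = p_n + h·k2.
x=1.000000, p=0.130000:
  k1 = f(1.000000, 0.130000) = 0.350869
  k2 = f(1.180000, 0.193156) = 0.145867
  p ← 0.130000 + 0.36·0.145867 = 0.182512
x=1.360000, p=0.182512:
  k1 = f(1.360000, 0.182512) = 0.003710
  k2 = f(1.540000, 0.183180) = -0.155775
  p ← 0.182512 + 0.36·(-0.155775) = 0.126433
p(1.72) ≈ 0.1264

0.1264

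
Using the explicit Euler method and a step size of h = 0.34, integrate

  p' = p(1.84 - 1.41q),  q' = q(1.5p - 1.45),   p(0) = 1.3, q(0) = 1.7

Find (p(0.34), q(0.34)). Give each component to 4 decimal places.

1.0538, 1.9890

Euler on (p,q): p_{n+1} = p_n + h·p', q_{n+1} = q_n + h·q'.
0.000000: (1.300000, 1.700000); f=(-0.724100, 0.850000) → (1.053806, 1.989000)
(p(0.34), q(0.34)) ≈ (1.0538, 1.9890)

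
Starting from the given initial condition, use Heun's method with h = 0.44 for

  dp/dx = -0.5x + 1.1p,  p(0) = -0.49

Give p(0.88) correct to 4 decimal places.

Heun: k1 = f(x_n, p_n); k2 = f(x_n + h, p_n + h·k1); p_{n+1} = p_n + (h/2)·(k1 + k2).
x=0.000000, p=-0.490000:
  k1 = f(0.000000, -0.490000) = -0.539000
  k2 = f(0.440000, -0.727160) = -1.019876
  p ← -0.490000 + (0.44/2)·(-0.539000 + (-1.019876)) = -0.832953
x=0.440000, p=-0.832953:
  k1 = f(0.440000, -0.832953) = -1.136248
  k2 = f(0.880000, -1.332902) = -1.906192
  p ← -0.832953 + (0.44/2)·(-1.136248 + (-1.906192)) = -1.502290
p(0.88) ≈ -1.5023

-1.5023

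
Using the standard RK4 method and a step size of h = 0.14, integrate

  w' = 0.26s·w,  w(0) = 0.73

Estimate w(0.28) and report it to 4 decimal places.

RK4: k1 = f(s_n, w_n); k2 = f(s_n + h/2, w_n + (h/2)·k1); k3 = f(s_n + h/2, w_n + (h/2)·k2); k4 = f(s_n + h, w_n + h·k3); w_{n+1} = w_n + (h/6)·(k1 + 2k2 + 2k3 + k4).
s=0.000000, w=0.730000:
  k1 = f(0.000000, 0.730000) = 0.000000
  k2 = f(0.070000, 0.730000) = 0.013286
  k3 = f(0.070000, 0.730930) = 0.013303
  k4 = f(0.140000, 0.731862) = 0.026640
  w ← 0.730000 + (0.14/6)·(k1 + 2k2 + 2k3 + k4) = 0.731862
s=0.140000, w=0.731862:
  k1 = f(0.140000, 0.731862) = 0.026640
  k2 = f(0.210000, 0.733727) = 0.040062
  k3 = f(0.210000, 0.734667) = 0.040113
  k4 = f(0.280000, 0.737478) = 0.053688
  w ← 0.731862 + (0.14/6)·(k1 + 2k2 + 2k3 + k4) = 0.737478
w(0.28) ≈ 0.7375

0.7375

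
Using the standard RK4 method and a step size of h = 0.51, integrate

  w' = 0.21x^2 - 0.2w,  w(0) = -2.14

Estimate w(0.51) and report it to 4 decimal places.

RK4: k1 = f(x_n, w_n); k2 = f(x_n + h/2, w_n + (h/2)·k1); k3 = f(x_n + h/2, w_n + (h/2)·k2); k4 = f(x_n + h, w_n + h·k3); w_{n+1} = w_n + (h/6)·(k1 + 2k2 + 2k3 + k4).
x=0.000000, w=-2.140000:
  k1 = f(0.000000, -2.140000) = 0.428000
  k2 = f(0.255000, -2.030860) = 0.419827
  k3 = f(0.255000, -2.032944) = 0.420244
  k4 = f(0.510000, -1.925676) = 0.439756
  w ← -2.140000 + (0.51/6)·(k1 + 2k2 + 2k3 + k4) = -1.923429
w(0.51) ≈ -1.9234

-1.9234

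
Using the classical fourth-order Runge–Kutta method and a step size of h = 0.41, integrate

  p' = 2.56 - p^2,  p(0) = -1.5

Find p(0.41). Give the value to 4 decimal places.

-1.2604

RK4: k1 = f(t_n, p_n); k2 = f(t_n + h/2, p_n + (h/2)·k1); k3 = f(t_n + h/2, p_n + (h/2)·k2); k4 = f(t_n + h, p_n + h·k3); p_{n+1} = p_n + (h/6)·(k1 + 2k2 + 2k3 + k4).
t=0.000000, p=-1.500000:
  k1 = f(0.000000, -1.500000) = 0.310000
  k2 = f(0.205000, -1.436450) = 0.496611
  k3 = f(0.205000, -1.398195) = 0.605052
  k4 = f(0.410000, -1.251929) = 0.992674
  p ← -1.500000 + (0.41/6)·(k1 + 2k2 + 2k3 + k4) = -1.260423
p(0.41) ≈ -1.2604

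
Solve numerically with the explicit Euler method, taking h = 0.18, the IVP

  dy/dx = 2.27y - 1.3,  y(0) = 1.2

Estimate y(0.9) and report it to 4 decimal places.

Euler: y_{n+1} = y_n + h·f(x_n, y_n).
x=0.000000, y=1.200000: f=1.424000 → y ← 1.200000 + 0.18·1.424000 = 1.456320
x=0.180000, y=1.456320: f=2.005846 → y ← 1.456320 + 0.18·2.005846 = 1.817372
x=0.360000, y=1.817372: f=2.825435 → y ← 1.817372 + 0.18·2.825435 = 2.325951
x=0.540000, y=2.325951: f=3.979908 → y ← 2.325951 + 0.18·3.979908 = 3.042334
x=0.720000, y=3.042334: f=5.606099 → y ← 3.042334 + 0.18·5.606099 = 4.051432
y(0.9) ≈ 4.0514

4.0514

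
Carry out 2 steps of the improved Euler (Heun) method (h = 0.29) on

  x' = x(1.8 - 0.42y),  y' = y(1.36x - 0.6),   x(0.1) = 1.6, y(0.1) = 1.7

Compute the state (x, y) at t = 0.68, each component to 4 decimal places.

Heun on (x,y): k1 = f(t_n, state_n); k2 = f(t_n + h, state_n + h·k1); state_{n+1} = state_n + (h/2)·(k1 + k2).
0.100000: (1.600000, 1.700000)
  k1 = (1.737600, 2.679200)
  predictor → (2.103904, 2.476968)
  k2 = (1.598280, 5.601191)
  → (2.083703, 2.900657)
0.390000: (2.083703, 2.900657)
  k1 = (1.212140, 6.479590)
  predictor → (2.435223, 4.779738)
  k2 = (-0.505284, 12.962188)
  → (2.186197, 5.719715)
(x(0.68), y(0.68)) ≈ (2.1862, 5.7197)

2.1862, 5.7197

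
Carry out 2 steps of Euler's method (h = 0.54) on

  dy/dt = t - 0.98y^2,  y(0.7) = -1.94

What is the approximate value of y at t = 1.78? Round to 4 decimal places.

-9.5672

Euler: y_{n+1} = y_n + h·f(t_n, y_n).
t=0.700000, y=-1.940000: f=-2.988328 → y ← -1.940000 + 0.54·(-2.988328) = -3.553697
t=1.240000, y=-3.553697: f=-11.136188 → y ← -3.553697 + 0.54·(-11.136188) = -9.567239
y(1.78) ≈ -9.5672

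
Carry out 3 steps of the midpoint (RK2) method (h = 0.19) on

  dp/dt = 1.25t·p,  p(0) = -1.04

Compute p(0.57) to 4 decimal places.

Midpoint: k1 = f(t_n, p_n); k2 = f(t_n + h/2, p_n + (h/2)·k1); p_{n+1} = p_n + h·k2.
t=0.000000, p=-1.040000:
  k1 = f(0.000000, -1.040000) = 0.000000
  k2 = f(0.095000, -1.040000) = -0.123500
  p ← -1.040000 + 0.19·(-0.123500) = -1.063465
t=0.190000, p=-1.063465:
  k1 = f(0.190000, -1.063465) = -0.252573
  k2 = f(0.285000, -1.087459) = -0.387407
  p ← -1.063465 + 0.19·(-0.387407) = -1.137072
t=0.380000, p=-1.137072:
  k1 = f(0.380000, -1.137072) = -0.540109
  k2 = f(0.475000, -1.188383) = -0.705602
  p ← -1.137072 + 0.19·(-0.705602) = -1.271137
p(0.57) ≈ -1.2711

-1.2711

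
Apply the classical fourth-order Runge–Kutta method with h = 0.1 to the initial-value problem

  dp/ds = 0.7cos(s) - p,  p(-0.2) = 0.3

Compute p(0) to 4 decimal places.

RK4: k1 = f(s_n, p_n); k2 = f(s_n + h/2, p_n + (h/2)·k1); k3 = f(s_n + h/2, p_n + (h/2)·k2); k4 = f(s_n + h, p_n + h·k3); p_{n+1} = p_n + (h/6)·(k1 + 2k2 + 2k3 + k4).
s=-0.200000, p=0.300000:
  k1 = f(-0.200000, 0.300000) = 0.386047
  k2 = f(-0.150000, 0.319302) = 0.372837
  k3 = f(-0.150000, 0.318642) = 0.373498
  k4 = f(-0.100000, 0.337350) = 0.359153
  p ← 0.300000 + (0.1/6)·(k1 + 2k2 + 2k3 + k4) = 0.337298
s=-0.100000, p=0.337298:
  k1 = f(-0.100000, 0.337298) = 0.359205
  k2 = f(-0.050000, 0.355258) = 0.343867
  k3 = f(-0.050000, 0.354491) = 0.344634
  k4 = f(0.000000, 0.371761) = 0.328239
  p ← 0.337298 + (0.1/6)·(k1 + 2k2 + 2k3 + k4) = 0.371705
p(0) ≈ 0.3717

0.3717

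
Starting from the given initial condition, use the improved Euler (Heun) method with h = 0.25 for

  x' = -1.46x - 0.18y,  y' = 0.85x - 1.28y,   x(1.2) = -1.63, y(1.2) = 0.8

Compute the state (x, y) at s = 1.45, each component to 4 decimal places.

Heun on (x,y): k1 = f(s_n, state_n); k2 = f(s_n + h, state_n + h·k1); state_{n+1} = state_n + (h/2)·(k1 + k2).
1.200000: (-1.630000, 0.800000)
  k1 = (2.235800, -2.409500)
  predictor → (-1.071050, 0.197625)
  k2 = (1.528161, -1.163353)
  → (-1.159505, 0.353393)
(x(1.45), y(1.45)) ≈ (-1.1595, 0.3534)

-1.1595, 0.3534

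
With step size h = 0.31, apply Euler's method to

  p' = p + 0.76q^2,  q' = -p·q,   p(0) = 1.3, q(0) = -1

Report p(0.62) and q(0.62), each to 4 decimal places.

Euler on (p,q): p_{n+1} = p_n + h·p', q_{n+1} = q_n + h·q'.
0.000000: (1.300000, -1.000000); f=(2.060000, 1.300000) → (1.938600, -0.597000)
0.310000: (1.938600, -0.597000); f=(2.209471, 1.157344) → (2.623536, -0.238223)
(p(0.62), q(0.62)) ≈ (2.6235, -0.2382)

2.6235, -0.2382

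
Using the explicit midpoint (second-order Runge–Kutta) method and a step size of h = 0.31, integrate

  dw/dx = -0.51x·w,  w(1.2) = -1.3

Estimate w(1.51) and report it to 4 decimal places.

Midpoint: k1 = f(x_n, w_n); k2 = f(x_n + h/2, w_n + (h/2)·k1); w_{n+1} = w_n + h·k2.
x=1.200000, w=-1.300000:
  k1 = f(1.200000, -1.300000) = 0.795600
  k2 = f(1.355000, -1.176682) = 0.813146
  w ← -1.300000 + 0.31·0.813146 = -1.047925
w(1.51) ≈ -1.0479

-1.0479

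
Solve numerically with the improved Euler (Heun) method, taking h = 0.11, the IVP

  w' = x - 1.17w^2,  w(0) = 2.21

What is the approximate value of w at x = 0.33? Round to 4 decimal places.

Heun: k1 = f(x_n, w_n); k2 = f(x_n + h, w_n + h·k1); w_{n+1} = w_n + (h/2)·(k1 + k2).
x=0.000000, w=2.210000:
  k1 = f(0.000000, 2.210000) = -5.714397
  k2 = f(0.110000, 1.581416) = -2.816027
  w ← 2.210000 + (0.11/2)·(-5.714397 + (-2.816027)) = 1.740827
x=0.110000, w=1.740827:
  k1 = f(0.110000, 1.740827) = -3.435659
  k2 = f(0.220000, 1.362904) = -1.953284
  w ← 1.740827 + (0.11/2)·(-3.435659 + (-1.953284)) = 1.444435
x=0.220000, w=1.444435:
  k1 = f(0.220000, 1.444435) = -2.221079
  k2 = f(0.330000, 1.200116) = -1.355126
  w ← 1.444435 + (0.11/2)·(-2.221079 + (-1.355126)) = 1.247744
w(0.33) ≈ 1.2477

1.2477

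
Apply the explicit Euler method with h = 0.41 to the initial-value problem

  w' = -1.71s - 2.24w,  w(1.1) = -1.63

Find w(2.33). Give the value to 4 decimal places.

-1.4385

Euler: w_{n+1} = w_n + h·f(s_n, w_n).
s=1.100000, w=-1.630000: f=1.770200 → w ← -1.630000 + 0.41·1.770200 = -0.904218
s=1.510000, w=-0.904218: f=-0.556652 → w ← -0.904218 + 0.41·(-0.556652) = -1.132445
s=1.920000, w=-1.132445: f=-0.746523 → w ← -1.132445 + 0.41·(-0.746523) = -1.438520
w(2.33) ≈ -1.4385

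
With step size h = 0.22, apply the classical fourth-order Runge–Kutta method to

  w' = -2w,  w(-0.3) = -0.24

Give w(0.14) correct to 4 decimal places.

RK4: k1 = f(s_n, w_n); k2 = f(s_n + h/2, w_n + (h/2)·k1); k3 = f(s_n + h/2, w_n + (h/2)·k2); k4 = f(s_n + h, w_n + h·k3); w_{n+1} = w_n + (h/6)·(k1 + 2k2 + 2k3 + k4).
s=-0.300000, w=-0.240000:
  k1 = f(-0.300000, -0.240000) = 0.480000
  k2 = f(-0.190000, -0.187200) = 0.374400
  k3 = f(-0.190000, -0.198816) = 0.397632
  k4 = f(-0.080000, -0.152521) = 0.305042
  w ← -0.240000 + (0.22/6)·(k1 + 2k2 + 2k3 + k4) = -0.154599
s=-0.080000, w=-0.154599:
  k1 = f(-0.080000, -0.154599) = 0.309199
  k2 = f(0.030000, -0.120588) = 0.241175
  k3 = f(0.030000, -0.128070) = 0.256140
  k4 = f(0.140000, -0.098249) = 0.196497
  w ← -0.154599 + (0.22/6)·(k1 + 2k2 + 2k3 + k4) = -0.099587
w(0.14) ≈ -0.0996

-0.0996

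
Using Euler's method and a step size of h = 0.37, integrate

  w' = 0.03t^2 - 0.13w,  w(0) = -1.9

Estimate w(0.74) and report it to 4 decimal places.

Euler: w_{n+1} = w_n + h·f(t_n, w_n).
t=0.000000, w=-1.900000: f=0.247000 → w ← -1.900000 + 0.37·0.247000 = -1.808610
t=0.370000, w=-1.808610: f=0.239226 → w ← -1.808610 + 0.37·0.239226 = -1.720096
w(0.74) ≈ -1.7201

-1.7201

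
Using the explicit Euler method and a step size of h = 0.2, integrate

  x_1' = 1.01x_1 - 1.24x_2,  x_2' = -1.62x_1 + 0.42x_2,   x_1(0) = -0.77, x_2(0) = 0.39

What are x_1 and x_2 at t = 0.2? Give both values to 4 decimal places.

Euler on (x_1,x_2): x_1_{n+1} = x_1_n + h·x_1', x_2_{n+1} = x_2_n + h·x_2'.
0.000000: (-0.770000, 0.390000); f=(-1.261300, 1.411200) → (-1.022260, 0.672240)
(x_1(0.2), x_2(0.2)) ≈ (-1.0223, 0.6722)

-1.0223, 0.6722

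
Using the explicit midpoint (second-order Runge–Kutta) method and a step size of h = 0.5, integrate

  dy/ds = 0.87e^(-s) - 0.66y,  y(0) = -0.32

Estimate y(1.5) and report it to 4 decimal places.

Midpoint: k1 = f(s_n, y_n); k2 = f(s_n + h/2, y_n + (h/2)·k1); y_{n+1} = y_n + h·k2.
s=0.000000, y=-0.320000:
  k1 = f(0.000000, -0.320000) = 1.081200
  k2 = f(0.250000, -0.049700) = 0.710359
  y ← -0.320000 + 0.5·0.710359 = 0.035179
s=0.500000, y=0.035179:
  k1 = f(0.500000, 0.035179) = 0.504463
  k2 = f(0.750000, 0.161295) = 0.304504
  y ← 0.035179 + 0.5·0.304504 = 0.187431
s=1.000000, y=0.187431:
  k1 = f(1.000000, 0.187431) = 0.196350
  k2 = f(1.250000, 0.236519) = 0.093157
  y ← 0.187431 + 0.5·0.093157 = 0.234010
y(1.5) ≈ 0.2340

0.2340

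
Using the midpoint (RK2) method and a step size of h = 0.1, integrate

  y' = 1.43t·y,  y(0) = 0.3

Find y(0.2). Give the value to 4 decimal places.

Midpoint: k1 = f(t_n, y_n); k2 = f(t_n + h/2, y_n + (h/2)·k1); y_{n+1} = y_n + h·k2.
t=0.000000, y=0.300000:
  k1 = f(0.000000, 0.300000) = 0.000000
  k2 = f(0.050000, 0.300000) = 0.021450
  y ← 0.300000 + 0.1·0.021450 = 0.302145
t=0.100000, y=0.302145:
  k1 = f(0.100000, 0.302145) = 0.043207
  k2 = f(0.150000, 0.304305) = 0.065273
  y ← 0.302145 + 0.1·0.065273 = 0.308672
y(0.2) ≈ 0.3087

0.3087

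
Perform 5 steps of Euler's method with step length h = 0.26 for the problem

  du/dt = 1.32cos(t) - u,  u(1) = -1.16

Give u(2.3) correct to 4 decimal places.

Euler: u_{n+1} = u_n + h·f(t_n, u_n).
t=1.000000, u=-1.160000: f=1.873199 → u ← -1.160000 + 0.26·1.873199 = -0.672968
t=1.260000, u=-0.672968: f=1.076647 → u ← -0.672968 + 0.26·1.076647 = -0.393040
t=1.520000, u=-0.393040: f=0.460062 → u ← -0.393040 + 0.26·0.460062 = -0.273424
t=1.780000, u=-0.273424: f=-0.000715 → u ← -0.273424 + 0.26·(-0.000715) = -0.273610
t=2.040000, u=-0.273610: f=-0.323263 → u ← -0.273610 + 0.26·(-0.323263) = -0.357658
u(2.3) ≈ -0.3577

-0.3577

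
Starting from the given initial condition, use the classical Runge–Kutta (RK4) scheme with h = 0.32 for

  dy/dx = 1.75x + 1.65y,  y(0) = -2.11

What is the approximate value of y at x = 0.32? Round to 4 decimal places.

RK4: k1 = f(x_n, y_n); k2 = f(x_n + h/2, y_n + (h/2)·k1); k3 = f(x_n + h/2, y_n + (h/2)·k2); k4 = f(x_n + h, y_n + h·k3); y_{n+1} = y_n + (h/6)·(k1 + 2k2 + 2k3 + k4).
x=0.000000, y=-2.110000:
  k1 = f(0.000000, -2.110000) = -3.481500
  k2 = f(0.160000, -2.667040) = -4.120616
  k3 = f(0.160000, -2.769299) = -4.289343
  k4 = f(0.320000, -3.482590) = -5.186273
  y ← -2.110000 + (0.32/6)·(k1 + 2k2 + 2k3 + k4) = -3.469343
y(0.32) ≈ -3.4693

-3.4693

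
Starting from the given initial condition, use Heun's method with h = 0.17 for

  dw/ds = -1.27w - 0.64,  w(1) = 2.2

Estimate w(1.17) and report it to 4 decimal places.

Heun: k1 = f(s_n, w_n); k2 = f(s_n + h, w_n + h·k1); w_{n+1} = w_n + (h/2)·(k1 + k2).
s=1.000000, w=2.200000:
  k1 = f(1.000000, 2.200000) = -3.434000
  k2 = f(1.170000, 1.616220) = -2.692599
  w ← 2.200000 + (0.17/2)·(-3.434000 + (-2.692599)) = 1.679239
w(1.17) ≈ 1.6792

1.6792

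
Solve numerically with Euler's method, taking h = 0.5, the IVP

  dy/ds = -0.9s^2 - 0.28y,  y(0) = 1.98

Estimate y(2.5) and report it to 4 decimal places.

Euler: y_{n+1} = y_n + h·f(s_n, y_n).
s=0.000000, y=1.980000: f=-0.554400 → y ← 1.980000 + 0.5·(-0.554400) = 1.702800
s=0.500000, y=1.702800: f=-0.701784 → y ← 1.702800 + 0.5·(-0.701784) = 1.351908
s=1.000000, y=1.351908: f=-1.278534 → y ← 1.351908 + 0.5·(-1.278534) = 0.712641
s=1.500000, y=0.712641: f=-2.224539 → y ← 0.712641 + 0.5·(-2.224539) = -0.399629
s=2.000000, y=-0.399629: f=-3.488104 → y ← -0.399629 + 0.5·(-3.488104) = -2.143681
y(2.5) ≈ -2.1437

-2.1437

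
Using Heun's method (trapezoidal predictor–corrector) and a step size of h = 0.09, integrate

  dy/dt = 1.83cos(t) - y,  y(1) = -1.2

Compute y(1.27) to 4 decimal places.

-0.7375

Heun: k1 = f(t_n, y_n); k2 = f(t_n + h, y_n + h·k1); y_{n+1} = y_n + (h/2)·(k1 + k2).
t=1.000000, y=-1.200000:
  k1 = f(1.000000, -1.200000) = 2.188753
  k2 = f(1.090000, -1.003012) = 1.849360
  y ← -1.200000 + (0.09/2)·(2.188753 + 1.849360) = -1.018285
t=1.090000, y=-1.018285:
  k1 = f(1.090000, -1.018285) = 1.864633
  k2 = f(1.180000, -0.850468) = 1.547560
  y ← -1.018285 + (0.09/2)·(1.864633 + 1.547560) = -0.864736
t=1.180000, y=-0.864736:
  k1 = f(1.180000, -0.864736) = 1.561829
  k2 = f(1.270000, -0.724172) = 1.266366
  y ← -0.864736 + (0.09/2)·(1.561829 + 1.266366) = -0.737467
y(1.27) ≈ -0.7375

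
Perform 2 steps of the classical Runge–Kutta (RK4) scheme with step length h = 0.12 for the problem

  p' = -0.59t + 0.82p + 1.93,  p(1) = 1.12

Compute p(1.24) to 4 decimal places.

1.7009

RK4: k1 = f(t_n, p_n); k2 = f(t_n + h/2, p_n + (h/2)·k1); k3 = f(t_n + h/2, p_n + (h/2)·k2); k4 = f(t_n + h, p_n + h·k3); p_{n+1} = p_n + (h/6)·(k1 + 2k2 + 2k3 + k4).
t=1.000000, p=1.120000:
  k1 = f(1.000000, 1.120000) = 2.258400
  k2 = f(1.060000, 1.255504) = 2.334113
  k3 = f(1.060000, 1.260047) = 2.337838
  k4 = f(1.120000, 1.400541) = 2.417643
  p ← 1.120000 + (0.12/6)·(k1 + 2k2 + 2k3 + k4) = 1.400399
t=1.120000, p=1.400399:
  k1 = f(1.120000, 1.400399) = 2.417527
  k2 = f(1.180000, 1.545451) = 2.501069
  k3 = f(1.180000, 1.550463) = 2.505180
  k4 = f(1.240000, 1.701021) = 2.593237
  p ← 1.400399 + (0.12/6)·(k1 + 2k2 + 2k3 + k4) = 1.700864
p(1.24) ≈ 1.7009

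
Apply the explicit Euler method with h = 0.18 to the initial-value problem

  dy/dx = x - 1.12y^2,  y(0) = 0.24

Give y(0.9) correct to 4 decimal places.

Euler: y_{n+1} = y_n + h·f(x_n, y_n).
x=0.000000, y=0.240000: f=-0.064512 → y ← 0.240000 + 0.18·(-0.064512) = 0.228388
x=0.180000, y=0.228388: f=0.121580 → y ← 0.228388 + 0.18·0.121580 = 0.250272
x=0.360000, y=0.250272: f=0.289847 → y ← 0.250272 + 0.18·0.289847 = 0.302445
x=0.540000, y=0.302445: f=0.437550 → y ← 0.302445 + 0.18·0.437550 = 0.381204
x=0.720000, y=0.381204: f=0.557246 → y ← 0.381204 + 0.18·0.557246 = 0.481508
y(0.9) ≈ 0.4815

0.4815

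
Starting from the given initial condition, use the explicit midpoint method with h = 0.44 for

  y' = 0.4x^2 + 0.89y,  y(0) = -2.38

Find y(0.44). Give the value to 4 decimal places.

Midpoint: k1 = f(x_n, y_n); k2 = f(x_n + h/2, y_n + (h/2)·k1); y_{n+1} = y_n + h·k2.
x=0.000000, y=-2.380000:
  k1 = f(0.000000, -2.380000) = -2.118200
  k2 = f(0.220000, -2.846004) = -2.513584
  y ← -2.380000 + 0.44·(-2.513584) = -3.485977
y(0.44) ≈ -3.4860

-3.4860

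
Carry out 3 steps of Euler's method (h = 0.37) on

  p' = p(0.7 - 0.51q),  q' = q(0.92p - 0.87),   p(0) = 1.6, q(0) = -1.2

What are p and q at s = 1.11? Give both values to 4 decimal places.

Euler on (p,q): p_{n+1} = p_n + h·p', q_{n+1} = q_n + h·q'.
0.000000: (1.600000, -1.200000); f=(2.099200, -0.722400) → (2.376704, -1.467288)
0.370000: (2.376704, -1.467288); f=(3.442221, -1.931784) → (3.650326, -2.182048)
0.740000: (3.650326, -2.182048); f=(6.617473, -5.429589) → (6.098791, -4.190996)
(p(1.11), q(1.11)) ≈ (6.0988, -4.1910)

6.0988, -4.1910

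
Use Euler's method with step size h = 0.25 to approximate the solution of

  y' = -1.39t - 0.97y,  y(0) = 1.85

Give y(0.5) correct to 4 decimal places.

0.9747

Euler: y_{n+1} = y_n + h·f(t_n, y_n).
t=0.000000, y=1.850000: f=-1.794500 → y ← 1.850000 + 0.25·(-1.794500) = 1.401375
t=0.250000, y=1.401375: f=-1.706834 → y ← 1.401375 + 0.25·(-1.706834) = 0.974667
y(0.5) ≈ 0.9747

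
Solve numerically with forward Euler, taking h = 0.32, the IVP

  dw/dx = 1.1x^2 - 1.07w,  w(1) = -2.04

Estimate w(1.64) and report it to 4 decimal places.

Euler: w_{n+1} = w_n + h·f(x_n, w_n).
x=1.000000, w=-2.040000: f=3.282800 → w ← -2.040000 + 0.32·3.282800 = -0.989504
x=1.320000, w=-0.989504: f=2.975409 → w ← -0.989504 + 0.32·2.975409 = -0.037373
w(1.64) ≈ -0.0374

-0.0374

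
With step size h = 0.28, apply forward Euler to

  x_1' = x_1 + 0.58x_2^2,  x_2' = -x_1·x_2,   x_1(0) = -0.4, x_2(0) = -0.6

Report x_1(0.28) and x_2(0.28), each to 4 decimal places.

-0.4535, -0.6672

Euler on (x_1,x_2): x_1_{n+1} = x_1_n + h·x_1', x_2_{n+1} = x_2_n + h·x_2'.
0.000000: (-0.400000, -0.600000); f=(-0.191200, -0.240000) → (-0.453536, -0.667200)
(x_1(0.28), x_2(0.28)) ≈ (-0.4535, -0.6672)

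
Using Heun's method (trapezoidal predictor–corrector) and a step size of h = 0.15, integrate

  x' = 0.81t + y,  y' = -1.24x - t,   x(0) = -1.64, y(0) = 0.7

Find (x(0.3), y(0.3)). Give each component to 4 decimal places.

Heun on (x,y): k1 = f(t_n, state_n); k2 = f(t_n + h, state_n + h·k1); state_{n+1} = state_n + (h/2)·(k1 + k2).
0.000000: (-1.640000, 0.700000)
  k1 = (0.700000, 2.033600)
  predictor → (-1.535000, 1.005040)
  k2 = (1.126540, 1.753400)
  → (-1.503009, 0.984025)
0.150000: (-1.503009, 0.984025)
  k1 = (1.105525, 1.713732)
  predictor → (-1.337181, 1.241085)
  k2 = (1.484085, 1.358104)
  → (-1.308789, 1.214413)
(x(0.3), y(0.3)) ≈ (-1.3088, 1.2144)

-1.3088, 1.2144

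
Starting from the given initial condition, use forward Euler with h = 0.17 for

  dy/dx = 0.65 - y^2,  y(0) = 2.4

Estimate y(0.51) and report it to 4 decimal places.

Euler: y_{n+1} = y_n + h·f(x_n, y_n).
x=0.000000, y=2.400000: f=-5.110000 → y ← 2.400000 + 0.17·(-5.110000) = 1.531300
x=0.170000, y=1.531300: f=-1.694880 → y ← 1.531300 + 0.17·(-1.694880) = 1.243170
x=0.340000, y=1.243170: f=-0.895473 → y ← 1.243170 + 0.17·(-0.895473) = 1.090940
y(0.51) ≈ 1.0909

1.0909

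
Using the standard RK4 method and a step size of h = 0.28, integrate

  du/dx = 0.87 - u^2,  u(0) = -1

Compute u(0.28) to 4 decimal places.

RK4: k1 = f(x_n, u_n); k2 = f(x_n + h/2, u_n + (h/2)·k1); k3 = f(x_n + h/2, u_n + (h/2)·k2); k4 = f(x_n + h, u_n + h·k3); u_{n+1} = u_n + (h/6)·(k1 + 2k2 + 2k3 + k4).
x=0.000000, u=-1.000000:
  k1 = f(0.000000, -1.000000) = -0.130000
  k2 = f(0.140000, -1.018200) = -0.166731
  k3 = f(0.140000, -1.023342) = -0.177230
  k4 = f(0.280000, -1.049624) = -0.231711
  u ← -1.000000 + (0.28/6)·(k1 + 2k2 + 2k3 + k4) = -1.048983
u(0.28) ≈ -1.0490

-1.0490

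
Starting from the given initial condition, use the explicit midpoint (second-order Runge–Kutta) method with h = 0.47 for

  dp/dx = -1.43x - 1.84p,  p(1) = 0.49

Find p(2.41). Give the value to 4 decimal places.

-1.3391

Midpoint: k1 = f(x_n, p_n); k2 = f(x_n + h/2, p_n + (h/2)·k1); p_{n+1} = p_n + h·k2.
x=1.000000, p=0.490000:
  k1 = f(1.000000, 0.490000) = -2.331600
  k2 = f(1.235000, -0.057926) = -1.659466
  p ← 0.490000 + 0.47·(-1.659466) = -0.289949
x=1.470000, p=-0.289949:
  k1 = f(1.470000, -0.289949) = -1.568594
  k2 = f(1.705000, -0.658569) = -1.226384
  p ← -0.289949 + 0.47·(-1.226384) = -0.866349
x=1.940000, p=-0.866349:
  k1 = f(1.940000, -0.866349) = -1.180117
  k2 = f(2.175000, -1.143677) = -1.005884
  p ← -0.866349 + 0.47·(-1.005884) = -1.339115
p(2.41) ≈ -1.3391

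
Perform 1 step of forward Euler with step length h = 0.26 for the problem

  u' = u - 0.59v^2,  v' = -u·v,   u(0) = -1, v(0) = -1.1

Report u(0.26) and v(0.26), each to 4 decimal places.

-1.4456, -1.3860

Euler on (u,v): u_{n+1} = u_n + h·u', v_{n+1} = v_n + h·v'.
0.000000: (-1.000000, -1.100000); f=(-1.713900, -1.100000) → (-1.445614, -1.386000)
(u(0.26), v(0.26)) ≈ (-1.4456, -1.3860)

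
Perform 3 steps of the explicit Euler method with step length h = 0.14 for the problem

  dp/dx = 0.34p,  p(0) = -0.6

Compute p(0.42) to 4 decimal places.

Euler: p_{n+1} = p_n + h·f(x_n, p_n).
x=0.000000, p=-0.600000: f=-0.204000 → p ← -0.600000 + 0.14·(-0.204000) = -0.628560
x=0.140000, p=-0.628560: f=-0.213710 → p ← -0.628560 + 0.14·(-0.213710) = -0.658479
x=0.280000, p=-0.658479: f=-0.223883 → p ← -0.658479 + 0.14·(-0.223883) = -0.689823
p(0.42) ≈ -0.6898

-0.6898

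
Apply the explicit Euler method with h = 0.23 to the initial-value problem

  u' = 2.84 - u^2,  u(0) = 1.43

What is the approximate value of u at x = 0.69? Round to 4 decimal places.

1.6812

Euler: u_{n+1} = u_n + h·f(x_n, u_n).
x=0.000000, u=1.430000: f=0.795100 → u ← 1.430000 + 0.23·0.795100 = 1.612873
x=0.230000, u=1.612873: f=0.238641 → u ← 1.612873 + 0.23·0.238641 = 1.667760
x=0.460000, u=1.667760: f=0.058575 → u ← 1.667760 + 0.23·0.058575 = 1.681233
u(0.69) ≈ 1.6812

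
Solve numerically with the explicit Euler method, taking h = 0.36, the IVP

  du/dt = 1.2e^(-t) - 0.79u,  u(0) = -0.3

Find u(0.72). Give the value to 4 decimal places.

0.4569

Euler: u_{n+1} = u_n + h·f(t_n, u_n).
t=0.000000, u=-0.300000: f=1.437000 → u ← -0.300000 + 0.36·1.437000 = 0.217320
t=0.360000, u=0.217320: f=0.665529 → u ← 0.217320 + 0.36·0.665529 = 0.456910
u(0.72) ≈ 0.4569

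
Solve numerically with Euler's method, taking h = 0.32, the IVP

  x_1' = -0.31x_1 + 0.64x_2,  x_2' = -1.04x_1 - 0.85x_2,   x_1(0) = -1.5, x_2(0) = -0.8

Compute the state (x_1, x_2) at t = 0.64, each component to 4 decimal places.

-1.3818, 0.4436

Euler on (x_1,x_2): x_1_{n+1} = x_1_n + h·x_1', x_2_{n+1} = x_2_n + h·x_2'.
0.000000: (-1.500000, -0.800000); f=(-0.047000, 2.240000) → (-1.515040, -0.083200)
0.320000: (-1.515040, -0.083200); f=(0.416414, 1.646362) → (-1.381787, 0.443636)
(x_1(0.64), x_2(0.64)) ≈ (-1.3818, 0.4436)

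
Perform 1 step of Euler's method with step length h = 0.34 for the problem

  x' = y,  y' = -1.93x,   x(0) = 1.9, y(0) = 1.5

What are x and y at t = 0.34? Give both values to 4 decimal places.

2.4100, 0.2532

Euler on (x,y): x_{n+1} = x_n + h·x', y_{n+1} = y_n + h·y'.
0.000000: (1.900000, 1.500000); f=(1.500000, -3.667000) → (2.410000, 0.253220)
(x(0.34), y(0.34)) ≈ (2.4100, 0.2532)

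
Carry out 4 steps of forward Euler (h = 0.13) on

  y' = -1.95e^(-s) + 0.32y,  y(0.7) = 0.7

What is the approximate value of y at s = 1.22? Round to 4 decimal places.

0.3754

Euler: y_{n+1} = y_n + h·f(s_n, y_n).
s=0.700000, y=0.700000: f=-0.744341 → y ← 0.700000 + 0.13·(-0.744341) = 0.603236
s=0.830000, y=0.603236: f=-0.657261 → y ← 0.603236 + 0.13·(-0.657261) = 0.517792
s=0.960000, y=0.517792: f=-0.580948 → y ← 0.517792 + 0.13·(-0.580948) = 0.442269
s=1.090000, y=0.442269: f=-0.514096 → y ← 0.442269 + 0.13·(-0.514096) = 0.375436
y(1.22) ≈ 0.3754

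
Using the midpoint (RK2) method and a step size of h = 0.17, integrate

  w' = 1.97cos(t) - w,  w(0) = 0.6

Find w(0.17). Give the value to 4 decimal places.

Midpoint: k1 = f(t_n, w_n); k2 = f(t_n + h/2, w_n + (h/2)·k1); w_{n+1} = w_n + h·k2.
t=0.000000, w=0.600000:
  k1 = f(0.000000, 0.600000) = 1.370000
  k2 = f(0.085000, 0.716450) = 1.246438
  w ← 0.600000 + 0.17·1.246438 = 0.811894
w(0.17) ≈ 0.8119

0.8119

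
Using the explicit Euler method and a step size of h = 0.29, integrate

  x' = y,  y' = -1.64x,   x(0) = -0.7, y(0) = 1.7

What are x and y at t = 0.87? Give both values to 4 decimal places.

Euler on (x,y): x_{n+1} = x_n + h·x', y_{n+1} = y_n + h·y'.
0.000000: (-0.700000, 1.700000); f=(1.700000, 1.148000) → (-0.207000, 2.032920)
0.290000: (-0.207000, 2.032920); f=(2.032920, 0.339480) → (0.382547, 2.131369)
0.580000: (0.382547, 2.131369); f=(2.131369, -0.627377) → (1.000644, 1.949430)
(x(0.87), y(0.87)) ≈ (1.0006, 1.9494)

1.0006, 1.9494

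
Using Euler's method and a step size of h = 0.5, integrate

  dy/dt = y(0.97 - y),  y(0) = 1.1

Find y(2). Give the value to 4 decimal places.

Euler: y_{n+1} = y_n + h·f(t_n, y_n).
t=0.000000, y=1.100000: f=-0.143000 → y ← 1.100000 + 0.5·(-0.143000) = 1.028500
t=0.500000, y=1.028500: f=-0.060167 → y ← 1.028500 + 0.5·(-0.060167) = 0.998416
t=1.000000, y=0.998416: f=-0.028371 → y ← 0.998416 + 0.5·(-0.028371) = 0.984231
t=1.500000, y=0.984231: f=-0.014006 → y ← 0.984231 + 0.5·(-0.014006) = 0.977228
y(2) ≈ 0.9772

0.9772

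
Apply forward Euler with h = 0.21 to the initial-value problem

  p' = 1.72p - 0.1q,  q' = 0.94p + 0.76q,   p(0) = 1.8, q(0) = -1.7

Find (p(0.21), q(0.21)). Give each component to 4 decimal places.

Euler on (p,q): p_{n+1} = p_n + h·p', q_{n+1} = q_n + h·q'.
0.000000: (1.800000, -1.700000); f=(3.266000, 0.400000) → (2.485860, -1.616000)
(p(0.21), q(0.21)) ≈ (2.4859, -1.6160)

2.4859, -1.6160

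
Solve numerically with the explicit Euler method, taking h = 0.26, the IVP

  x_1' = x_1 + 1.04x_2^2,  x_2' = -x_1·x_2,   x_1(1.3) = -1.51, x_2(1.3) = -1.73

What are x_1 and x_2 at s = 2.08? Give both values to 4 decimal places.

2.8303, -2.9397

Euler on (x_1,x_2): x_1_{n+1} = x_1_n + h·x_1', x_2_{n+1} = x_2_n + h·x_2'.
1.300000: (-1.510000, -1.730000); f=(1.602616, -2.612300) → (-1.093320, -2.409198)
1.560000: (-1.093320, -2.409198); f=(4.943085, -2.634024) → (0.191882, -3.094044)
1.820000: (0.191882, -3.094044); f=(10.147916, 0.593692) → (2.830340, -2.939684)
(x_1(2.08), x_2(2.08)) ≈ (2.8303, -2.9397)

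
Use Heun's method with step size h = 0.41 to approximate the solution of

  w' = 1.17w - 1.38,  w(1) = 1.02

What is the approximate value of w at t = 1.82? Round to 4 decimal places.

0.7739

Heun: k1 = f(t_n, w_n); k2 = f(t_n + h, w_n + h·k1); w_{n+1} = w_n + (h/2)·(k1 + k2).
t=1.000000, w=1.020000:
  k1 = f(1.000000, 1.020000) = -0.186600
  k2 = f(1.410000, 0.943494) = -0.276112
  w ← 1.020000 + (0.41/2)·(-0.186600 + (-0.276112)) = 0.925144
t=1.410000, w=0.925144:
  k1 = f(1.410000, 0.925144) = -0.297581
  k2 = f(1.820000, 0.803136) = -0.440331
  w ← 0.925144 + (0.41/2)·(-0.297581 + (-0.440331)) = 0.773872
w(1.82) ≈ 0.7739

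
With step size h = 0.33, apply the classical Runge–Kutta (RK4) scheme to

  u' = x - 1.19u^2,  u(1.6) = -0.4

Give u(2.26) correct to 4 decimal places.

RK4: k1 = f(x_n, u_n); k2 = f(x_n + h/2, u_n + (h/2)·k1); k3 = f(x_n + h/2, u_n + (h/2)·k2); k4 = f(x_n + h, u_n + h·k3); u_{n+1} = u_n + (h/6)·(k1 + 2k2 + 2k3 + k4).
x=1.600000, u=-0.400000:
  k1 = f(1.600000, -0.400000) = 1.409600
  k2 = f(1.765000, -0.167416) = 1.731647
  k3 = f(1.765000, -0.114278) = 1.749459
  k4 = f(1.930000, 0.177322) = 1.892583
  u ← -0.400000 + (0.33/6)·(k1 + 2k2 + 2k3 + k4) = 0.164542
x=1.930000, u=0.164542:
  k1 = f(1.930000, 0.164542) = 1.897782
  k2 = f(2.095000, 0.477676) = 1.823473
  k3 = f(2.095000, 0.465415) = 1.837233
  k4 = f(2.260000, 0.770829) = 1.552930
  u ← 0.164542 + (0.33/6)·(k1 + 2k2 + 2k3 + k4) = 0.757008
u(2.26) ≈ 0.7570

0.7570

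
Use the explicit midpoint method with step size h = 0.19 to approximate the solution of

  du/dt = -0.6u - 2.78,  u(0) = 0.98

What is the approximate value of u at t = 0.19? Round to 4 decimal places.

0.3766

Midpoint: k1 = f(t_n, u_n); k2 = f(t_n + h/2, u_n + (h/2)·k1); u_{n+1} = u_n + h·k2.
t=0.000000, u=0.980000:
  k1 = f(0.000000, 0.980000) = -3.368000
  k2 = f(0.095000, 0.660040) = -3.176024
  u ← 0.980000 + 0.19·(-3.176024) = 0.376555
u(0.19) ≈ 0.3766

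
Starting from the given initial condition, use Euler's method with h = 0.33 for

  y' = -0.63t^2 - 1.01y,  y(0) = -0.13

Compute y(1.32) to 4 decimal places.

Euler: y_{n+1} = y_n + h·f(t_n, y_n).
t=0.000000, y=-0.130000: f=0.131300 → y ← -0.130000 + 0.33·0.131300 = -0.086671
t=0.330000, y=-0.086671: f=0.018931 → y ← -0.086671 + 0.33·0.018931 = -0.080424
t=0.660000, y=-0.080424: f=-0.193200 → y ← -0.080424 + 0.33·(-0.193200) = -0.144180
t=0.990000, y=-0.144180: f=-0.471841 → y ← -0.144180 + 0.33·(-0.471841) = -0.299887
y(1.32) ≈ -0.2999

-0.2999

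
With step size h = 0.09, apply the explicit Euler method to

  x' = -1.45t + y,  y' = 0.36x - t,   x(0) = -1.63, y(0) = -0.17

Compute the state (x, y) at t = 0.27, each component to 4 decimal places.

-1.7262, -0.3548

Euler on (x,y): x_{n+1} = x_n + h·x', y_{n+1} = y_n + h·y'.
0.000000: (-1.630000, -0.170000); f=(-0.170000, -0.586800) → (-1.645300, -0.222812)
0.090000: (-1.645300, -0.222812); f=(-0.353312, -0.682308) → (-1.677098, -0.284220)
0.180000: (-1.677098, -0.284220); f=(-0.545220, -0.783755) → (-1.726168, -0.354758)
(x(0.27), y(0.27)) ≈ (-1.7262, -0.3548)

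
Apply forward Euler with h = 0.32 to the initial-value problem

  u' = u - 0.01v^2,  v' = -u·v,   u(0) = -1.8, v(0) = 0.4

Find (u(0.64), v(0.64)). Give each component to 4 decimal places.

Euler on (u,v): u_{n+1} = u_n + h·u', v_{n+1} = v_n + h·v'.
0.000000: (-1.800000, 0.400000); f=(-1.801600, 0.720000) → (-2.376512, 0.630400)
0.320000: (-2.376512, 0.630400); f=(-2.380486, 1.498153) → (-3.138268, 1.109809)
(u(0.64), v(0.64)) ≈ (-3.1383, 1.1098)

-3.1383, 1.1098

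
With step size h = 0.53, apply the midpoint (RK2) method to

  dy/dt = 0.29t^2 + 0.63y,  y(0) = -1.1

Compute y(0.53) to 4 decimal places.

Midpoint: k1 = f(t_n, y_n); k2 = f(t_n + h/2, y_n + (h/2)·k1); y_{n+1} = y_n + h·k2.
t=0.000000, y=-1.100000:
  k1 = f(0.000000, -1.100000) = -0.693000
  k2 = f(0.265000, -1.283645) = -0.788331
  y ← -1.100000 + 0.53·(-0.788331) = -1.517815
y(0.53) ≈ -1.5178

-1.5178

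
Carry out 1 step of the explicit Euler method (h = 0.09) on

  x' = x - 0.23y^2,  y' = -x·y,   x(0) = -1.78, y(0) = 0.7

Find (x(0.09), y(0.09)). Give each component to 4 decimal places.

-1.9503, 0.8121

Euler on (x,y): x_{n+1} = x_n + h·x', y_{n+1} = y_n + h·y'.
0.000000: (-1.780000, 0.700000); f=(-1.892700, 1.246000) → (-1.950343, 0.812140)
(x(0.09), y(0.09)) ≈ (-1.9503, 0.8121)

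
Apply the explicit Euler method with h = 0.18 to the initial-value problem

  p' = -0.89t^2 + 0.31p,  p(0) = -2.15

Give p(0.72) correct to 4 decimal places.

-2.7460

Euler: p_{n+1} = p_n + h·f(t_n, p_n).
t=0.000000, p=-2.150000: f=-0.666500 → p ← -2.150000 + 0.18·(-0.666500) = -2.269970
t=0.180000, p=-2.269970: f=-0.732527 → p ← -2.269970 + 0.18·(-0.732527) = -2.401825
t=0.360000, p=-2.401825: f=-0.859910 → p ← -2.401825 + 0.18·(-0.859910) = -2.556609
t=0.540000, p=-2.556609: f=-1.052073 → p ← -2.556609 + 0.18·(-1.052073) = -2.745982
p(0.72) ≈ -2.7460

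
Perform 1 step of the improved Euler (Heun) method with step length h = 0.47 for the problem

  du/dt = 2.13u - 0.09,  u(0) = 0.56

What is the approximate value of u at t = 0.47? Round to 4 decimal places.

1.3378

Heun: k1 = f(t_n, u_n); k2 = f(t_n + h, u_n + h·k1); u_{n+1} = u_n + (h/2)·(k1 + k2).
t=0.000000, u=0.560000:
  k1 = f(0.000000, 0.560000) = 1.102800
  k2 = f(0.470000, 1.078316) = 2.206813
  u ← 0.560000 + (0.47/2)·(1.102800 + 2.206813) = 1.337759
u(0.47) ≈ 1.3378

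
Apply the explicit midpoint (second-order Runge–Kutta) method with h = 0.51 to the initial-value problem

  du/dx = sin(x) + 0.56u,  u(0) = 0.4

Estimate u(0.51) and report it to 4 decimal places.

Midpoint: k1 = f(x_n, u_n); k2 = f(x_n + h/2, u_n + (h/2)·k1); u_{n+1} = u_n + h·k2.
x=0.000000, u=0.400000:
  k1 = f(0.000000, 0.400000) = 0.224000
  k2 = f(0.255000, 0.457120) = 0.508233
  u ← 0.400000 + 0.51·0.508233 = 0.659199
u(0.51) ≈ 0.6592

0.6592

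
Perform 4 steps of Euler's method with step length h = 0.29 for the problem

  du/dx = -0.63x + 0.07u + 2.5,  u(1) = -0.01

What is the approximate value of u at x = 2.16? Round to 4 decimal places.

1.9031

Euler: u_{n+1} = u_n + h·f(x_n, u_n).
x=1.000000, u=-0.010000: f=1.869300 → u ← -0.010000 + 0.29·1.869300 = 0.532097
x=1.290000, u=0.532097: f=1.724547 → u ← 0.532097 + 0.29·1.724547 = 1.032216
x=1.580000, u=1.032216: f=1.576855 → u ← 1.032216 + 0.29·1.576855 = 1.489504
x=1.870000, u=1.489504: f=1.426165 → u ← 1.489504 + 0.29·1.426165 = 1.903091
u(2.16) ≈ 1.9031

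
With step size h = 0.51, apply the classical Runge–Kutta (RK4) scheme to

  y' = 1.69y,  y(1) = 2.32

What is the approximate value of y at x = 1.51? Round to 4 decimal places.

RK4: k1 = f(x_n, y_n); k2 = f(x_n + h/2, y_n + (h/2)·k1); k3 = f(x_n + h/2, y_n + (h/2)·k2); k4 = f(x_n + h, y_n + h·k3); y_{n+1} = y_n + (h/6)·(k1 + 2k2 + 2k3 + k4).
x=1.000000, y=2.320000:
  k1 = f(1.000000, 2.320000) = 3.920800
  k2 = f(1.255000, 3.319804) = 5.610469
  k3 = f(1.255000, 3.750670) = 6.338632
  k4 = f(1.510000, 5.552702) = 9.384067
  y ← 2.320000 + (0.51/6)·(k1 + 2k2 + 2k3 + k4) = 5.482261
y(1.51) ≈ 5.4823

5.4823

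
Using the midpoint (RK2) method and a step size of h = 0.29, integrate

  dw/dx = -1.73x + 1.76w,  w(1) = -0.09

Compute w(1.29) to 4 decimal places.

Midpoint: k1 = f(x_n, w_n); k2 = f(x_n + h/2, w_n + (h/2)·k1); w_{n+1} = w_n + h·k2.
x=1.000000, w=-0.090000:
  k1 = f(1.000000, -0.090000) = -1.888400
  k2 = f(1.145000, -0.363818) = -2.621170
  w ← -0.090000 + 0.29·(-2.621170) = -0.850139
w(1.29) ≈ -0.8501

-0.8501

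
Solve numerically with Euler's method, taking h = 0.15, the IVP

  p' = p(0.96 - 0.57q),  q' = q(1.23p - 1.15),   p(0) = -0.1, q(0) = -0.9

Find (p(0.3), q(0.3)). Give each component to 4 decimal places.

Euler on (p,q): p_{n+1} = p_n + h·p', q_{n+1} = q_n + h·q'.
0.000000: (-0.100000, -0.900000); f=(-0.147300, 1.145700) → (-0.122095, -0.728145)
0.150000: (-0.122095, -0.728145); f=(-0.167886, 0.946717) → (-0.147278, -0.586137)
(p(0.3), q(0.3)) ≈ (-0.1473, -0.5861)

-0.1473, -0.5861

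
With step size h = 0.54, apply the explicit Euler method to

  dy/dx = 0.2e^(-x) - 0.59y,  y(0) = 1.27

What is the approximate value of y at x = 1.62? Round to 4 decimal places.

Euler: y_{n+1} = y_n + h·f(x_n, y_n).
x=0.000000, y=1.270000: f=-0.549300 → y ← 1.270000 + 0.54·(-0.549300) = 0.973378
x=0.540000, y=0.973378: f=-0.457743 → y ← 0.973378 + 0.54·(-0.457743) = 0.726197
x=1.080000, y=0.726197: f=-0.360537 → y ← 0.726197 + 0.54·(-0.360537) = 0.531507
y(1.62) ≈ 0.5315

0.5315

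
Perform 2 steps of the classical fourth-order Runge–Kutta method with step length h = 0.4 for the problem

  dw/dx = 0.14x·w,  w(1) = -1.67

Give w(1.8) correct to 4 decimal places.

RK4: k1 = f(x_n, w_n); k2 = f(x_n + h/2, w_n + (h/2)·k1); k3 = f(x_n + h/2, w_n + (h/2)·k2); k4 = f(x_n + h, w_n + h·k3); w_{n+1} = w_n + (h/6)·(k1 + 2k2 + 2k3 + k4).
x=1.000000, w=-1.670000:
  k1 = f(1.000000, -1.670000) = -0.233800
  k2 = f(1.200000, -1.716760) = -0.288416
  k3 = f(1.200000, -1.727683) = -0.290251
  k4 = f(1.400000, -1.786100) = -0.350076
  w ← -1.670000 + (0.4/6)·(k1 + 2k2 + 2k3 + k4) = -1.786081
x=1.400000, w=-1.786081:
  k1 = f(1.400000, -1.786081) = -0.350072
  k2 = f(1.600000, -1.856095) = -0.415765
  k3 = f(1.600000, -1.869234) = -0.418708
  k4 = f(1.800000, -1.953564) = -0.492298
  w ← -1.786081 + (0.4/6)·(k1 + 2k2 + 2k3 + k4) = -1.953502
w(1.8) ≈ -1.9535

-1.9535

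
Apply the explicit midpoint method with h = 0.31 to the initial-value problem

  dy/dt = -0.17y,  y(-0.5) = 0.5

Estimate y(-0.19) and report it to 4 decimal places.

Midpoint: k1 = f(t_n, y_n); k2 = f(t_n + h/2, y_n + (h/2)·k1); y_{n+1} = y_n + h·k2.
t=-0.500000, y=0.500000:
  k1 = f(-0.500000, 0.500000) = -0.085000
  k2 = f(-0.345000, 0.486825) = -0.082760
  y ← 0.500000 + 0.31·(-0.082760) = 0.474344
y(-0.19) ≈ 0.4743

0.4743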